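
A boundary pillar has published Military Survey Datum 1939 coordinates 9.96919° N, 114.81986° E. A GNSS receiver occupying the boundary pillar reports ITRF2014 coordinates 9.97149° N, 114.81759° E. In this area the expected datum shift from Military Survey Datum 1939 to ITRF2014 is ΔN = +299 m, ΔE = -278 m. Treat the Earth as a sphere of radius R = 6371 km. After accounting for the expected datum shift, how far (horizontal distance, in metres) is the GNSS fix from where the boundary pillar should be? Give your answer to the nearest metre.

Observed coordinate differences: Δφ = +0.00230°, Δλ = -0.00227°.
Converting to metres (1° lat = 111195 m, cos φ = 0.984901): observed ΔN = 255.7 m, observed ΔE = -248.6 m.
Subtracting the expected shift leaves a residual of 255.7 − (299) = -43.3 m north and -248.6 − (-278) = 29.4 m east.
Residual distance = √((-43.3)² + 29.4²) = 52.3 m.

52 m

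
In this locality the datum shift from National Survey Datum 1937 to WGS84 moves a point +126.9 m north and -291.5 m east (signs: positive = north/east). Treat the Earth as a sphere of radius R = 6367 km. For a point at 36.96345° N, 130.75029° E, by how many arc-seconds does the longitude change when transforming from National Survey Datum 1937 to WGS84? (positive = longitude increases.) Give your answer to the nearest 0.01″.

Δλ = -11.82″

At latitude 36.96345°, cos φ = 0.799019.
One radian of longitude at latitude φ spans R cos φ, so Δλ = ΔE / (R cos φ) = -291.5 / (6367000 × 0.799019) = -5.7299e-05 rad = -11.819″.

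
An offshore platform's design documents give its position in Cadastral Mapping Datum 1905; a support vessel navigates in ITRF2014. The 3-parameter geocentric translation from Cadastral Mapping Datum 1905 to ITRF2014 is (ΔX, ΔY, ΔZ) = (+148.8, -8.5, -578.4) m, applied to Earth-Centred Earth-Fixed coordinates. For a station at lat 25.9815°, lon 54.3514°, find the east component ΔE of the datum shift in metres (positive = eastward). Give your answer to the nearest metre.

The local east axis at (φ, λ) is (−sin λ, cos λ, 0), so ΔE = −sin(54.3514°)·148.8 + cos(54.3514°)·(-8.5) = -125.87 m.

ΔE = -126 m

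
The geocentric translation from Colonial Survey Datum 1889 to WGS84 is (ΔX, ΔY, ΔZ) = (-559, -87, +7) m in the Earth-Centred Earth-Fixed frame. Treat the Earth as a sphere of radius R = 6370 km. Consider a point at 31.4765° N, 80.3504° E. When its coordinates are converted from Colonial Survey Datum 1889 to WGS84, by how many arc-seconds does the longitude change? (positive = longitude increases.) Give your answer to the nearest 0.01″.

Δλ = 20.37″

sin φ = 0.522149, cos φ = 0.852854, sin λ = 0.985851, cos λ = 0.167622.
East component: ΔE = −sin λ·ΔX + cos λ·ΔY = −(0.985851)(-559) + (0.167622)(-87) = 536.51 m.
1° of latitude spans πR/180 = 111177 m; at latitude φ, 1° of longitude spans that × cos φ = 94818.2 m, so Δλ = 536.51 / 94818.2 × 3600 = 20.370″.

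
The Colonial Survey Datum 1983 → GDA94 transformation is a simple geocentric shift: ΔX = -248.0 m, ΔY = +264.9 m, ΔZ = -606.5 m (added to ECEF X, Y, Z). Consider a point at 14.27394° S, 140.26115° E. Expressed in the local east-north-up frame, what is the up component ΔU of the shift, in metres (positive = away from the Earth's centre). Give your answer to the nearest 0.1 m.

ΔU = 498.5 m

At φ = -14.27394°, λ = 140.26115°: sin φ = -0.246558, cos φ = 0.969128, sin λ = 0.639289, cos λ = -0.768966.
ΔU = cos φ cos λ·ΔX + cos φ sin λ·ΔY + sin φ·ΔZ = (0.969128)(-0.768966)(-248.0) + (0.969128)(0.639289)(264.9) + (-0.246558)(-606.5) = 498.47 m.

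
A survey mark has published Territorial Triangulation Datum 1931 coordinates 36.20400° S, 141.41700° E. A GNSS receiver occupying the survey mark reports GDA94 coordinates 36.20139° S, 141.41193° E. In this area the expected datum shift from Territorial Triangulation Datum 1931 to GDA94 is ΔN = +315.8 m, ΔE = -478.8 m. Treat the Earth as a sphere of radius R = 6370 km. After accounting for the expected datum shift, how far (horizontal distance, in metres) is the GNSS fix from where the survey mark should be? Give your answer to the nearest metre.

Observed coordinate differences: Δφ = +0.00261°, Δλ = -0.00507°.
Converting to metres (1° lat = 111177 m, cos φ = 0.806919): observed ΔN = 290.2 m, observed ΔE = -454.8 m.
Subtracting the expected shift leaves a residual of 290.2 − (315.8) = -25.6 m north and -454.8 − (-478.8) = 24.0 m east.
Residual distance = √((-25.6)² + 24.0²) = 35.1 m.

35 m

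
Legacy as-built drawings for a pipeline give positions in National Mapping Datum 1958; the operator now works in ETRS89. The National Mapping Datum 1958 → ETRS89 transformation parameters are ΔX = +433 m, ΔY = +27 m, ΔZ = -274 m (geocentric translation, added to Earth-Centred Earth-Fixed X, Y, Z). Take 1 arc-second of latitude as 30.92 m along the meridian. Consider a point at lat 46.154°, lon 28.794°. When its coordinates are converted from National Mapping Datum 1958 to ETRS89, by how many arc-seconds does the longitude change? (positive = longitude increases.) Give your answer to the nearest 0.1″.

Δλ = -8.6″

sin φ = 0.721204, cos φ = 0.692722, sin λ = 0.481662, cos λ = 0.876357.
East component: ΔE = −sin λ·ΔX + cos λ·ΔY = −(0.481662)(433) + (0.876357)(27) = -184.90 m.
1° of latitude spans 3600 × 30.92 = 111312 m; at latitude φ, 1° of longitude spans that × cos φ = 77108.3 m, so Δλ = -184.90 / 77108.3 × 3600 = -8.632″.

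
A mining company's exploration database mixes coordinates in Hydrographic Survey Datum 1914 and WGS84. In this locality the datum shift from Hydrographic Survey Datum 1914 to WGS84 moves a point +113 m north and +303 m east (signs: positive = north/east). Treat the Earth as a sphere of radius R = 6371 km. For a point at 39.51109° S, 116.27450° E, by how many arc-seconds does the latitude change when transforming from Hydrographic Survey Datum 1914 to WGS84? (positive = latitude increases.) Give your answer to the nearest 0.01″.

On a sphere of radius R, 1 rad of latitude = R, so Δφ = ΔN / R = 113.0 / 6371000 = 1.7737e-05 rad = 3.658″.

Δφ = 3.66″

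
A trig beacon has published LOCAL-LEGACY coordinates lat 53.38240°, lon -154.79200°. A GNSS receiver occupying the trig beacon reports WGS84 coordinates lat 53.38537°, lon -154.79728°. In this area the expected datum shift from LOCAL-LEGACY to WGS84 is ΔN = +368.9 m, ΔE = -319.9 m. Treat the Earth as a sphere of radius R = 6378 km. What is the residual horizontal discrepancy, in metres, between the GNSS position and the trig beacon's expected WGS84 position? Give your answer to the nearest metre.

49 m

Observed coordinate differences: Δφ = +0.00297°, Δλ = -0.00528°.
Converting to metres (1° lat = 111317 m, cos φ = 0.596471): observed ΔN = 330.6 m, observed ΔE = -350.6 m.
Subtracting the expected shift leaves a residual of 330.6 − (368.9) = -38.3 m north and -350.6 − (-319.9) = -30.7 m east.
Residual distance = √((-38.3)² + (-30.7)²) = 49.1 m.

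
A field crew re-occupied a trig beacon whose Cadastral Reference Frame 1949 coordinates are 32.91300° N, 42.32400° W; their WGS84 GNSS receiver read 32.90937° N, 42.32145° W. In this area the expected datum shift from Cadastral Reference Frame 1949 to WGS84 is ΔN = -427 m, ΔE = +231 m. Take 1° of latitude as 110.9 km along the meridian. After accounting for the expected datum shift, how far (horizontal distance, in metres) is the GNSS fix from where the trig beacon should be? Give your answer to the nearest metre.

Observed coordinate differences: Δφ = -0.00363°, Δλ = +0.00255°.
Converting to metres (1° lat = 110900 m, cos φ = 0.839497): observed ΔN = -402.6 m, observed ΔE = 237.4 m.
Subtracting the expected shift leaves a residual of -402.6 − (-427) = 24.4 m north and 237.4 − (231) = 6.4 m east.
Residual distance = √(24.4² + 6.4²) = 25.3 m.

25 m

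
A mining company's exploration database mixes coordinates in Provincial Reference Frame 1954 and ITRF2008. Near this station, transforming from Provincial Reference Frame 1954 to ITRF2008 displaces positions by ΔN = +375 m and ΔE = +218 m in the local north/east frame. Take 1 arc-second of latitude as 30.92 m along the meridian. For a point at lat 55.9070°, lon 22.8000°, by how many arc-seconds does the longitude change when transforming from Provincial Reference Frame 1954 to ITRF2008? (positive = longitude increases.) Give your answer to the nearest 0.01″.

At latitude 55.9070°, cos φ = 0.560538.
1″ of longitude at this latitude = 30.92 × cos φ = 17.3318 m, so Δλ = 218.0 / 17.3318 = 12.578″.

Δλ = 12.58″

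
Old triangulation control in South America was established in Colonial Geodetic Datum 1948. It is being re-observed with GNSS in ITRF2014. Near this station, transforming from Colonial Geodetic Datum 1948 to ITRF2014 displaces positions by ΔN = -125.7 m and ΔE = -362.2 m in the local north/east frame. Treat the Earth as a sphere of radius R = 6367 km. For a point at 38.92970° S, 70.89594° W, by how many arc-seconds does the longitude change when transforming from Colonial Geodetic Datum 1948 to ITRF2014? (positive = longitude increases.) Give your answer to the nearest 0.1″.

At latitude -38.92970°, cos φ = 0.777918.
One radian of longitude at latitude φ spans R cos φ, so Δλ = ΔE / (R cos φ) = -362.2 / (6367000 × 0.777918) = -7.3127e-05 rad = -15.084″.

Δλ = -15.1″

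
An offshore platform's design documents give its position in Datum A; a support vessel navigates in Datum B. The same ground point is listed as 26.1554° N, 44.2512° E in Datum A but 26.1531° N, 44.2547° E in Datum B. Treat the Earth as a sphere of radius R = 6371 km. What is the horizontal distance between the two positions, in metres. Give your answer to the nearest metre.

Δφ = 26.1531° − 26.1554° = -0.0023°; Δλ = 44.2547° − 44.2512° = +0.0035°.
1° along a meridian = πR/180 = 111195 m.
ΔN = Δφ × 111195 = -255.7 m; ΔE = Δλ × 111195 × cos(26.1554°) = +0.0035 × 111195 × 0.897602 = 349.3 m.
Distance = √(ΔE² + ΔN²) = √(349.3² + (-255.7)²) = 432.9 m.

433 m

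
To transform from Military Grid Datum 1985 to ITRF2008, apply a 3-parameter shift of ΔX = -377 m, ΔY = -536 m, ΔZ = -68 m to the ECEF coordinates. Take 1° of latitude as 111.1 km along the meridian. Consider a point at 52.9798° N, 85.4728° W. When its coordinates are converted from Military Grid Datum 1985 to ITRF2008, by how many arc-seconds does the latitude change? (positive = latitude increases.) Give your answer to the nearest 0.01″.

Δφ = -14.38″

sin φ = 0.798423, cos φ = 0.602097, sin λ = -0.996880, cos λ = 0.078932.
North component: ΔN = −sin φ cos λ·ΔX − sin φ sin λ·ΔY + cos φ·ΔZ = −(0.798423)(0.078932)(-377) − (0.798423)(-0.996880)(-536) + (0.602097)(-68) = -443.80 m.
1° of latitude spans 111100 m, so Δφ = -443.80 / 111100 × 3600 = -14.381″.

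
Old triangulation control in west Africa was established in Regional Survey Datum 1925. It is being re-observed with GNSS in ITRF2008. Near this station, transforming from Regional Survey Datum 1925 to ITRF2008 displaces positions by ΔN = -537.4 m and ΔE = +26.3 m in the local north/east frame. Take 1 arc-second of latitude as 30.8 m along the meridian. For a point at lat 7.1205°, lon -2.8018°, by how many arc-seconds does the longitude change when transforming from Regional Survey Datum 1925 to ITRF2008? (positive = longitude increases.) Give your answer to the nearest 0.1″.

At latitude 7.1205°, cos φ = 0.992288.
1″ of longitude at this latitude = 30.80 × cos φ = 30.5625 m, so Δλ = 26.3 / 30.5625 = 0.861″.

Δλ = 0.9″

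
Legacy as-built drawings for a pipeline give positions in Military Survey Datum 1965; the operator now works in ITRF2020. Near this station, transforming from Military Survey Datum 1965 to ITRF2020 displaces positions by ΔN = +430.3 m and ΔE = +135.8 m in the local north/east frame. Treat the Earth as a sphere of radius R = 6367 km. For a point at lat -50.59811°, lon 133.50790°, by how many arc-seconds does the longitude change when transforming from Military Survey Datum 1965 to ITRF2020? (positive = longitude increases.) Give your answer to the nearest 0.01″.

Δλ = 6.93″

At latitude -50.59811°, cos φ = 0.634756.
One radian of longitude at latitude φ spans R cos φ, so Δλ = ΔE / (R cos φ) = 135.8 / (6367000 × 0.634756) = 3.3601e-05 rad = 6.931″.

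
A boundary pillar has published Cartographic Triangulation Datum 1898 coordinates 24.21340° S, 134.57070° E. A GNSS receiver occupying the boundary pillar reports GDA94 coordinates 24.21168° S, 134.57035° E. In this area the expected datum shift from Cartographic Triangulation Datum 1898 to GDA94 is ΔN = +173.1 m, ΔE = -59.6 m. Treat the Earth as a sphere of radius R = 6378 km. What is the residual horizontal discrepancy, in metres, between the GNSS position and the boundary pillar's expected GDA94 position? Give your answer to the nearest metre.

30 m

Observed coordinate differences: Δφ = +0.00172°, Δλ = -0.00035°.
Converting to metres (1° lat = 111317 m, cos φ = 0.912024): observed ΔN = 191.5 m, observed ΔE = -35.5 m.
Subtracting the expected shift leaves a residual of 191.5 − (173.1) = 18.4 m north and -35.5 − (-59.6) = 24.1 m east.
Residual distance = √(18.4² + 24.1²) = 30.3 m.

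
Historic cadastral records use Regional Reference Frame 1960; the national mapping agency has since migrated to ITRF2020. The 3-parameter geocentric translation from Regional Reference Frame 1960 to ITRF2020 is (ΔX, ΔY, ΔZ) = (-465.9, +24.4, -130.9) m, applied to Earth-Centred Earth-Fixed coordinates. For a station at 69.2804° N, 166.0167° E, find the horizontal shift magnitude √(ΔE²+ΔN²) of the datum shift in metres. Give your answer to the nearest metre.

At φ = 69.2804°, λ = 166.0167°: sin φ = 0.935323, cos φ = 0.353795, sin λ = 0.241639, cos λ = -0.970366.
ΔE = −sin λ·ΔX + cos λ·ΔY = −(0.241639)·(-465.9) + (-0.970366)·(24.4) = 88.90 m.
ΔN = −sin φ cos λ·ΔX − sin φ sin λ·ΔY + cos φ·ΔZ = −(0.935323)(-0.970366)(-465.9) − (0.935323)(0.241639)(24.4) + (0.353795)(-130.9) = -474.68 m.
Horizontal magnitude = √(ΔE² + ΔN²) = √(88.90² + (-474.68)²) = 482.93 m.

483 m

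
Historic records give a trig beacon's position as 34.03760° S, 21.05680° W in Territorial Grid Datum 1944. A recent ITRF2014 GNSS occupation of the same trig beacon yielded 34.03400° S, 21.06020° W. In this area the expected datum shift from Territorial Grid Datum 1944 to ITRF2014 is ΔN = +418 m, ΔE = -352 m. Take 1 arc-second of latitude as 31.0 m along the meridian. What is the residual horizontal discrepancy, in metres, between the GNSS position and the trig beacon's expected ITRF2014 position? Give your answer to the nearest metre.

Observed coordinate differences: Δφ = +0.00360°, Δλ = -0.00340°.
Converting to metres (1° lat = 111600 m, cos φ = 0.828670): observed ΔN = 401.8 m, observed ΔE = -314.4 m.
Subtracting the expected shift leaves a residual of 401.8 − (418) = -16.2 m north and -314.4 − (-352) = 37.6 m east.
Residual distance = √((-16.2)² + 37.6²) = 40.9 m.

41 m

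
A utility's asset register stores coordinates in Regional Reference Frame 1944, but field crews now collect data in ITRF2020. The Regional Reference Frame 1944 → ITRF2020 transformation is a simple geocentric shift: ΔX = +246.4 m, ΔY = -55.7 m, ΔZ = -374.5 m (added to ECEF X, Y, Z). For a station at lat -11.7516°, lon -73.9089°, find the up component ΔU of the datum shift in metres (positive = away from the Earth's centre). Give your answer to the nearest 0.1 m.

ΔU = 195.5 m

The local up (radial) axis is (cos φ cos λ, cos φ sin λ, sin φ), giving ΔU = 66.862 + 52.396 + 76.274 = 195.53 m.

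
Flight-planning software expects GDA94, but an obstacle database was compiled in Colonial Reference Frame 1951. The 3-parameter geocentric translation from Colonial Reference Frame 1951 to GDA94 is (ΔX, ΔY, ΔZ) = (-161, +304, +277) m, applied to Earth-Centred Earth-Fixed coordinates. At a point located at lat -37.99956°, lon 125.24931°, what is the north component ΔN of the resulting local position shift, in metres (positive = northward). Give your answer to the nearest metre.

At φ = -37.99956°, λ = 125.24931°: sin φ = -0.615655, cos φ = 0.788015, sin λ = 0.816649, cos λ = -0.577135.
ΔN = −sin φ cos λ·ΔX − sin φ sin λ·ΔY + cos φ·ΔZ = −(-0.615655)(-0.577135)(-161) − (-0.615655)(0.816649)(304) + (0.788015)(277) = 428.33 m.

ΔN = 428 m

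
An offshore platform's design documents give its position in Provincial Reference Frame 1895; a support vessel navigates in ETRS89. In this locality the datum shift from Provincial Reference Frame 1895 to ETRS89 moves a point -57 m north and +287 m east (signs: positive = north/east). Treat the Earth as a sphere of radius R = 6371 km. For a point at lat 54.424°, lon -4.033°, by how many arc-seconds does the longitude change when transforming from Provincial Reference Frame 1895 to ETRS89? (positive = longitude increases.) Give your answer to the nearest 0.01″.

Δλ = 15.97″

At latitude 54.424°, cos φ = 0.581782.
One radian of longitude at latitude φ spans R cos φ, so Δλ = ΔE / (R cos φ) = 287.0 / (6371000 × 0.581782) = 7.7431e-05 rad = 15.971″.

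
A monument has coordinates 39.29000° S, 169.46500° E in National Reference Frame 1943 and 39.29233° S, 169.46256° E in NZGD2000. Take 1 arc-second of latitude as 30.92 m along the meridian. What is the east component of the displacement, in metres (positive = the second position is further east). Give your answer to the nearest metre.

ΔE = -210 m

Δφ = -39.29233° − -39.29000° = -0.00233°; Δλ = 169.46256° − 169.46500° = -0.00244°.
1° of latitude = 3600 × 30.92 = 111312 m.
ΔN = Δφ × 111312 = -259.4 m; ΔE = Δλ × 111312 × cos(-39.29000°) = -0.00244 × 111312 × 0.773951 = -210.2 m.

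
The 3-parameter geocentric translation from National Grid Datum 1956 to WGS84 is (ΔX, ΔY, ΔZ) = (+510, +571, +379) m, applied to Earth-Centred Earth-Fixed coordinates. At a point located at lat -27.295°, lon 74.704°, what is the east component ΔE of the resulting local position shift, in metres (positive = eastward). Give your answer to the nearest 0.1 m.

At φ = -27.295°, λ = 74.704°: sin φ = -0.458572, cos φ = 0.888657, sin λ = 0.964576, cos λ = 0.263806.
ΔE = −sin λ·ΔX + cos λ·ΔY = −(0.964576)·(510) + (0.263806)·(571) = -341.30 m.

ΔE = -341.3 m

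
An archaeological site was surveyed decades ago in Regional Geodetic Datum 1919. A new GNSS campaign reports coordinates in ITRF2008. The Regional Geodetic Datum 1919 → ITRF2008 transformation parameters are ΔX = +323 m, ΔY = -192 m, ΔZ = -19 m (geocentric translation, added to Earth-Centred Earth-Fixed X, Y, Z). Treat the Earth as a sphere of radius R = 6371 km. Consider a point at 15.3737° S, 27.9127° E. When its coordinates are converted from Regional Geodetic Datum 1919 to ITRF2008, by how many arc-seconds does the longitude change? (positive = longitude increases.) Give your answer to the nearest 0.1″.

sin φ = -0.265114, cos φ = 0.964217, sin λ = 0.468126, cos λ = 0.883662.
East component: ΔE = −sin λ·ΔX + cos λ·ΔY = −(0.468126)(323) + (0.883662)(-192) = -320.87 m.
1° of latitude spans πR/180 = 111195 m; at latitude φ, 1° of longitude spans that × cos φ = 107216.1 m, so Δλ = -320.87 / 107216.1 × 3600 = -10.774″.

Δλ = -10.8″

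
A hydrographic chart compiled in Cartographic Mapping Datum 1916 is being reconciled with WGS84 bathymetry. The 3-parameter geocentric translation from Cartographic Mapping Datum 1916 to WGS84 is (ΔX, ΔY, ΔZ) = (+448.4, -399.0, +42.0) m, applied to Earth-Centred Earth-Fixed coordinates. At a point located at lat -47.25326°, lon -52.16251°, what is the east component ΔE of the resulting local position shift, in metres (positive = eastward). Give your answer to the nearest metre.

ΔE = 109 m

At φ = -47.25326°, λ = -52.16251°: sin φ = -0.734361, cos φ = 0.678759, sin λ = -0.789754, cos λ = 0.613424.
ΔE = −sin λ·ΔX + cos λ·ΔY = −(-0.789754)·(448.4) + (0.613424)·(-399.0) = 109.37 m.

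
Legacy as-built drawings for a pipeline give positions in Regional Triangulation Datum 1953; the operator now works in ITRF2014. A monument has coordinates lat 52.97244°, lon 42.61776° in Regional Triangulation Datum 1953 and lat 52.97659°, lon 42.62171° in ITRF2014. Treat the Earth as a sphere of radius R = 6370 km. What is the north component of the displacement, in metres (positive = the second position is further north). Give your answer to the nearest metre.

Δφ = 52.97659° − 52.97244° = +0.00415°; Δλ = 42.62171° − 42.61776° = +0.00395°.
1° along a meridian = πR/180 = 111177 m.
ΔN = Δφ × 111177 = 461.4 m; ΔE = Δλ × 111177 × cos(52.97244°) = +0.00395 × 111177 × 0.602199 = 264.5 m.

ΔN = 461 m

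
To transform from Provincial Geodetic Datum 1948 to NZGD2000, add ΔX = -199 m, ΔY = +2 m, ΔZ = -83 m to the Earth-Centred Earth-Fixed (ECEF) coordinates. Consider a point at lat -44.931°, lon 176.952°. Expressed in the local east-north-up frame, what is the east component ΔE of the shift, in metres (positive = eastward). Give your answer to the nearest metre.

The local east axis at (φ, λ) is (−sin λ, cos λ, 0), so ΔE = −sin(176.952°)·(-199) + cos(176.952°)·2 = 8.58 m.

ΔE = 9 m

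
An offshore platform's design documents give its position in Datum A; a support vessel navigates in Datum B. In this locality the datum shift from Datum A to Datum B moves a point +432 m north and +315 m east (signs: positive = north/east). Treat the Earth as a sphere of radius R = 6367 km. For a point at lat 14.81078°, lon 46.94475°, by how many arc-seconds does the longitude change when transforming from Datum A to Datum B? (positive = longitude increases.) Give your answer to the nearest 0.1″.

At latitude 14.81078°, cos φ = 0.966775.
One radian of longitude at latitude φ spans R cos φ, so Δλ = ΔE / (R cos φ) = 315.0 / (6367000 × 0.966775) = 5.1174e-05 rad = 10.555″.

Δλ = 10.6″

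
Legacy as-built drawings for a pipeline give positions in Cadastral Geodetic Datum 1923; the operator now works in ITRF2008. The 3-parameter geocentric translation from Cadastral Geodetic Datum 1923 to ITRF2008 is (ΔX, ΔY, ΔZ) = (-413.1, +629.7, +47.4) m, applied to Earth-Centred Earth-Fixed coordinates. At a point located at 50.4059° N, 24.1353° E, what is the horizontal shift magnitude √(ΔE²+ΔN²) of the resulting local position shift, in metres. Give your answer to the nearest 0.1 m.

753.6 m

The local east axis at (φ, λ) is (−sin λ, cos λ, 0), so ΔE = −sin(24.1353°)·(-413.1) + cos(24.1353°)·629.7 = 743.57 m.
The local north axis is (−sin φ cos λ, −sin φ sin λ, cos φ), giving ΔN = 290.499 − 198.408 + 30.210 = 122.30 m.
Horizontal magnitude = √(ΔE² + ΔN²) = √(743.57² + 122.30²) = 753.56 m.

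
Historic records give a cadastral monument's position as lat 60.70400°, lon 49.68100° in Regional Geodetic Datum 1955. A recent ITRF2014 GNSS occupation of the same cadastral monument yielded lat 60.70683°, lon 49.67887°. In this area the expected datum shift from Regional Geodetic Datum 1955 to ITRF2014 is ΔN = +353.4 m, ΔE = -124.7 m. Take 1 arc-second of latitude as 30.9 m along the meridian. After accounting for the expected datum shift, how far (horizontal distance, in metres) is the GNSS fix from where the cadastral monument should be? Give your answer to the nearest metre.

Observed coordinate differences: Δφ = +0.00283°, Δλ = -0.00213°.
Converting to metres (1° lat = 111240 m, cos φ = 0.489322): observed ΔN = 314.8 m, observed ΔE = -115.9 m.
Subtracting the expected shift leaves a residual of 314.8 − (353.4) = -38.6 m north and -115.9 − (-124.7) = 8.8 m east.
Residual distance = √((-38.6)² + 8.8²) = 39.6 m.

40 m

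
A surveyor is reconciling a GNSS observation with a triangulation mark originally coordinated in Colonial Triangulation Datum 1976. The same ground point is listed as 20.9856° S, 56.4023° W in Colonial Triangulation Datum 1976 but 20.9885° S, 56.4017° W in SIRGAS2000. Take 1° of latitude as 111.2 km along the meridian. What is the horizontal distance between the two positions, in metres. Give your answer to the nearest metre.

Δφ = -20.9885° − -20.9856° = -0.0029°; Δλ = -56.4017° − -56.4023° = +0.0006°.
ΔN = Δφ × 111200 = -322.5 m; ΔE = Δλ × 111200 × cos(-20.9856°) = +0.0006 × 111200 × 0.933670 = 62.3 m.
Distance = √(ΔE² + ΔN²) = √(62.3² + (-322.5)²) = 328.4 m.

328 m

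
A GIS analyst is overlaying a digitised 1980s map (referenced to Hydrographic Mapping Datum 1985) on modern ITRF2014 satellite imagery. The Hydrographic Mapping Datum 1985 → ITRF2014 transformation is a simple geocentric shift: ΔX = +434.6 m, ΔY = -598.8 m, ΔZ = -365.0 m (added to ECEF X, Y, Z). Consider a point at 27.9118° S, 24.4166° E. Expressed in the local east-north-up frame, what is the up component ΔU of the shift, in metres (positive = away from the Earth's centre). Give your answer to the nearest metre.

ΔU = 302 m

At φ = -27.9118°, λ = 24.4166°: sin φ = -0.468112, cos φ = 0.883669, sin λ = 0.413368, cos λ = 0.910564.
ΔU = cos φ cos λ·ΔX + cos φ sin λ·ΔY + sin φ·ΔZ = (0.883669)(0.910564)(434.6) + (0.883669)(0.413368)(-598.8) + (-0.468112)(-365.0) = 301.83 m.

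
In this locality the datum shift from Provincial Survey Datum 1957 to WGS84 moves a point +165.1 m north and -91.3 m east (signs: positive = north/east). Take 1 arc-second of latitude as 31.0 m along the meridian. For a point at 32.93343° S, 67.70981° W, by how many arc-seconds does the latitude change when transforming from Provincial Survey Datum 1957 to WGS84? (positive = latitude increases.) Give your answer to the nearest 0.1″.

Δφ = 5.3″

1″ of latitude = 31.00 m, so Δφ = 165.1 / 31.00 = 5.326″.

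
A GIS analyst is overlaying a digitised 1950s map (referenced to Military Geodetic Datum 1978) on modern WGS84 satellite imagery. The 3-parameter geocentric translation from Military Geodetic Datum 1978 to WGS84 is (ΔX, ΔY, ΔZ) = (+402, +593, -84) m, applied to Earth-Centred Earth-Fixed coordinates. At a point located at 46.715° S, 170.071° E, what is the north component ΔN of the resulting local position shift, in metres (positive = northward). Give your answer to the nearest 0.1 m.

ΔN = -271.4 m

The local north axis is (−sin φ cos λ, −sin φ sin λ, cos φ), giving ΔN = -288.254 + 74.433 − 57.593 = -271.41 m.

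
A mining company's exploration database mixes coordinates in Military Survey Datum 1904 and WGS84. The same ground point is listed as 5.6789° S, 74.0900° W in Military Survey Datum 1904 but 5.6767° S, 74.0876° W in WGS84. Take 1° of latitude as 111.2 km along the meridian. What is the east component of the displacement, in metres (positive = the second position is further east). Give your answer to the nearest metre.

ΔE = 266 m

Δφ = -5.6767° − -5.6789° = +0.0022°; Δλ = -74.0876° − -74.0900° = +0.0024°.
ΔN = Δφ × 111200 = 244.6 m; ΔE = Δλ × 111200 × cos(-5.6789°) = +0.0024 × 111200 × 0.995092 = 265.6 m.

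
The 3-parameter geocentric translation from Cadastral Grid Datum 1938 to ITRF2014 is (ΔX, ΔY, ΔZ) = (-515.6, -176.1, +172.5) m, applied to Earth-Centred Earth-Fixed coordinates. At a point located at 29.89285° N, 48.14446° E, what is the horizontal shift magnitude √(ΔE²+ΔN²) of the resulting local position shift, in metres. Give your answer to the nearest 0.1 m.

The local east axis at (φ, λ) is (−sin λ, cos λ, 0), so ΔE = −sin(48.14446°)·(-515.6) + cos(48.14446°)·(-176.1) = 266.53 m.
The local north axis is (−sin φ cos λ, −sin φ sin λ, cos φ), giving ΔN = 171.461 + 65.370 + 149.550 = 386.38 m.
Horizontal magnitude = √(ΔE² + ΔN²) = √(266.53² + 386.38²) = 469.39 m.

469.4 m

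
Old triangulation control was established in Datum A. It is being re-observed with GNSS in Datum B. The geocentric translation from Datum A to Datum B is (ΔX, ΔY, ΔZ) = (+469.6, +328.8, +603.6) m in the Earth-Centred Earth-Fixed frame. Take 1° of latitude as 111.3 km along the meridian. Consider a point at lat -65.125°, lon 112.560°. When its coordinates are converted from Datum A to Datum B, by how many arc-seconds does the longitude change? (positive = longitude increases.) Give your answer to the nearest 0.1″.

sin φ = -0.907228, cos φ = 0.420640, sin λ = 0.923478, cos λ = -0.383651.
East component: ΔE = −sin λ·ΔX + cos λ·ΔY = −(0.923478)(469.6) + (-0.383651)(328.8) = -559.81 m.
1° of latitude spans 111300 m; at latitude φ, 1° of longitude spans that × cos φ = 46817.2 m, so Δλ = -559.81 / 46817.2 × 3600 = -43.046″.

Δλ = -43.0″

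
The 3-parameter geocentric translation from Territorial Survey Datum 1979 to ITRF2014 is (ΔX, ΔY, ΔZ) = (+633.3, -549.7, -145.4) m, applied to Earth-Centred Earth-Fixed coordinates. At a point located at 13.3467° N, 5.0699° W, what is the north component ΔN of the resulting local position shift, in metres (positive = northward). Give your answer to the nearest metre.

The local north axis is (−sin φ cos λ, −sin φ sin λ, cos φ), giving ΔN = -145.621 − 11.214 − 141.473 = -298.31 m.

ΔN = -298 m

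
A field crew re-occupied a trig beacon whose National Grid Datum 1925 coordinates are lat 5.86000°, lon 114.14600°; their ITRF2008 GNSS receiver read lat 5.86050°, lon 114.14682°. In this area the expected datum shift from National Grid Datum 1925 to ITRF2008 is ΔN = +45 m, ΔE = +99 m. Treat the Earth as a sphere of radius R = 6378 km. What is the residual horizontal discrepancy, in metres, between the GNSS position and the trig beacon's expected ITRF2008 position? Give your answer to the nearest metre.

Observed coordinate differences: Δφ = +0.00050°, Δλ = +0.00082°.
Converting to metres (1° lat = 111317 m, cos φ = 0.994774): observed ΔN = 55.7 m, observed ΔE = 90.8 m.
Subtracting the expected shift leaves a residual of 55.7 − (45) = 10.7 m north and 90.8 − (99) = -8.2 m east.
Residual distance = √(10.7² + (-8.2)²) = 13.4 m.

13 m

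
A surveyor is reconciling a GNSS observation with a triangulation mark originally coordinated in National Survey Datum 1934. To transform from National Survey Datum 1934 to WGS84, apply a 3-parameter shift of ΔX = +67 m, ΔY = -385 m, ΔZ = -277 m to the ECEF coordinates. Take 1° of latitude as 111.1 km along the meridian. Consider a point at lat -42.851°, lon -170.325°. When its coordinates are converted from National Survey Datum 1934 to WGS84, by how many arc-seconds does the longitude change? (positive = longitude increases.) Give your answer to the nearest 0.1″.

Δλ = 17.3″

sin φ = -0.680094, cos φ = 0.733125, sin λ = -0.168059, cos λ = -0.985777.
East component: ΔE = −sin λ·ΔX + cos λ·ΔY = −(-0.168059)(67) + (-0.985777)(-385) = 390.78 m.
1° of latitude spans 111100 m; at latitude φ, 1° of longitude spans that × cos φ = 81450.2 m, so Δλ = 390.78 / 81450.2 × 3600 = 17.272″.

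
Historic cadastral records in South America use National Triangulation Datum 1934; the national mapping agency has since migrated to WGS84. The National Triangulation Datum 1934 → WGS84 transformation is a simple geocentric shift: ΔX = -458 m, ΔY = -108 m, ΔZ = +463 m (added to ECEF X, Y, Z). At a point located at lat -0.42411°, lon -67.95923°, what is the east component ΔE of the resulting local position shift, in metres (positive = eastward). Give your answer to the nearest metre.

ΔE = -465 m

The local east axis at (φ, λ) is (−sin λ, cos λ, 0), so ΔE = −sin(-67.95923°)·(-458) + cos(-67.95923°)·(-108) = -465.06 m.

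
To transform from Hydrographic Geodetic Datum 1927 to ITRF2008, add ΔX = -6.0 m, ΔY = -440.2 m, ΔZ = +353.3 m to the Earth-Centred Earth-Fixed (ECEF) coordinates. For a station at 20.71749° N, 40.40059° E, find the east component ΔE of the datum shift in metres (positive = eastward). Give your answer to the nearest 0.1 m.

ΔE = -331.3 m

The local east axis at (φ, λ) is (−sin λ, cos λ, 0), so ΔE = −sin(40.40059°)·(-6.0) + cos(40.40059°)·(-440.2) = -331.34 m.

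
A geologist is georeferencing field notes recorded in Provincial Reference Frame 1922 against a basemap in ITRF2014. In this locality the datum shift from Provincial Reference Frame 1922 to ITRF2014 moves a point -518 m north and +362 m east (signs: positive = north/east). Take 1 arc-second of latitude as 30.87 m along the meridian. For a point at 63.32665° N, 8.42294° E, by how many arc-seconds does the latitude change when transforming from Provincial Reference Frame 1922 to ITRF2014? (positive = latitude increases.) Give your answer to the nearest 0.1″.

1″ of latitude = 30.87 m, so Δφ = -518.0 / 30.87 = -16.780″.

Δφ = -16.8″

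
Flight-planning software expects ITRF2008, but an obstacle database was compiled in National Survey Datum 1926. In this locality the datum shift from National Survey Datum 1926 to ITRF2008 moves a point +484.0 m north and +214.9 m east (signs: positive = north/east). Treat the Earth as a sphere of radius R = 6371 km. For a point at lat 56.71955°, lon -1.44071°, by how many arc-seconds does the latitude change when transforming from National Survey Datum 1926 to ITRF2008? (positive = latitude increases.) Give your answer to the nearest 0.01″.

Δφ = 15.67″

On a sphere of radius R, 1 rad of latitude = R, so Δφ = ΔN / R = 484.0 / 6371000 = 7.5969e-05 rad = 15.670″.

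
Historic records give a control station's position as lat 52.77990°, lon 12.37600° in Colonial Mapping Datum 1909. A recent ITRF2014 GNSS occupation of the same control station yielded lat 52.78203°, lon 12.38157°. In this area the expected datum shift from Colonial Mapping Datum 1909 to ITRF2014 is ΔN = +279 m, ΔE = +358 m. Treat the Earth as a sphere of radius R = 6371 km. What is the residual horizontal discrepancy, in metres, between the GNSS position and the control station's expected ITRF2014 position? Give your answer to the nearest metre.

45 m

Observed coordinate differences: Δφ = +0.00213°, Δλ = +0.00557°.
Converting to metres (1° lat = 111195 m, cos φ = 0.604879): observed ΔN = 236.8 m, observed ΔE = 374.6 m.
Subtracting the expected shift leaves a residual of 236.8 − (279) = -42.2 m north and 374.6 − (358) = 16.6 m east.
Residual distance = √((-42.2)² + 16.6²) = 45.3 m.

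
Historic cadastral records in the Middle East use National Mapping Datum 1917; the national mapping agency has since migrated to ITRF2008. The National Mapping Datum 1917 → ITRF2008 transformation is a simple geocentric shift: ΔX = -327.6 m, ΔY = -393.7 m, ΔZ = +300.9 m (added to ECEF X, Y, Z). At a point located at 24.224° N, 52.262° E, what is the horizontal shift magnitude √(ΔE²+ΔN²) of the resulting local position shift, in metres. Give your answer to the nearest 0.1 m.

484.8 m

The local east axis at (φ, λ) is (−sin λ, cos λ, 0), so ΔE = −sin(52.262°)·(-327.6) + cos(52.262°)·(-393.7) = 18.11 m.
The local north axis is (−sin φ cos λ, −sin φ sin λ, cos φ), giving ΔN = 82.269 + 127.746 + 274.405 = 484.42 m.
Horizontal magnitude = √(ΔE² + ΔN²) = √(18.11² + 484.42²) = 484.76 m.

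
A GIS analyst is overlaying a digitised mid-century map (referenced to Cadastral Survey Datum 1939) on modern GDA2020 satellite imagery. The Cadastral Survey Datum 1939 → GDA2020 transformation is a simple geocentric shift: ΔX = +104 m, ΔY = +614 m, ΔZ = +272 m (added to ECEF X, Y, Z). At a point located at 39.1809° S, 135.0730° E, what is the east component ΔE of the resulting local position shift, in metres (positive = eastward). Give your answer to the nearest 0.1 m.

ΔE = -508.2 m

The local east axis at (φ, λ) is (−sin λ, cos λ, 0), so ΔE = −sin(135.0730°)·104 + cos(135.0730°)·614 = -508.16 m.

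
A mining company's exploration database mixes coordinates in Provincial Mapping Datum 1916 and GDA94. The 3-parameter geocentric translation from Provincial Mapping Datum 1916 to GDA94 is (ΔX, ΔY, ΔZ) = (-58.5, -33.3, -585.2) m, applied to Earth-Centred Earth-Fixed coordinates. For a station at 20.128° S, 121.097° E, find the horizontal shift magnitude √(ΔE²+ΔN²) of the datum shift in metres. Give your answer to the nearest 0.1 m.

553.0 m

At φ = -20.128°, λ = 121.097°: sin φ = -0.344119, cos φ = 0.938926, sin λ = 0.856294, cos λ = -0.516488.
ΔE = −sin λ·ΔX + cos λ·ΔY = −(0.856294)·(-58.5) + (-0.516488)·(-33.3) = 67.29 m.
ΔN = −sin φ cos λ·ΔX − sin φ sin λ·ΔY + cos φ·ΔZ = −(-0.344119)(-0.516488)(-58.5) − (-0.344119)(0.856294)(-33.3) + (0.938926)(-585.2) = -548.87 m.
Horizontal magnitude = √(ΔE² + ΔN²) = √(67.29² + (-548.87)²) = 552.98 m.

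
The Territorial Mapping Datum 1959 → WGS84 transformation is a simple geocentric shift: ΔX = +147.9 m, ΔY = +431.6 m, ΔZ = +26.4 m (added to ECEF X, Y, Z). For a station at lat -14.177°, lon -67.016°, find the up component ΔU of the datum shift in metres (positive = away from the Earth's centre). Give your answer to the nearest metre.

ΔU = -336 m

The local up (radial) axis is (cos φ cos λ, cos φ sin λ, sin φ), giving ΔU = 55.992 − 385.236 − 6.466 = -335.71 m.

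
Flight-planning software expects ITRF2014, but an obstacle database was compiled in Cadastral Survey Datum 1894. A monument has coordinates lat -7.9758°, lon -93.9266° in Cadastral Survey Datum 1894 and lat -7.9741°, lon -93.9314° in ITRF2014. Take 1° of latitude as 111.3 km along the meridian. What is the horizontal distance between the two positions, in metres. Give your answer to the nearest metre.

562 m

Δφ = -7.9741° − -7.9758° = +0.0017°; Δλ = -93.9314° − -93.9266° = -0.0048°.
ΔN = Δφ × 111300 = 189.2 m; ΔE = Δλ × 111300 × cos(-7.9758°) = -0.0048 × 111300 × 0.990327 = -529.1 m.
Distance = √(ΔE² + ΔN²) = √((-529.1)² + 189.2²) = 561.9 m.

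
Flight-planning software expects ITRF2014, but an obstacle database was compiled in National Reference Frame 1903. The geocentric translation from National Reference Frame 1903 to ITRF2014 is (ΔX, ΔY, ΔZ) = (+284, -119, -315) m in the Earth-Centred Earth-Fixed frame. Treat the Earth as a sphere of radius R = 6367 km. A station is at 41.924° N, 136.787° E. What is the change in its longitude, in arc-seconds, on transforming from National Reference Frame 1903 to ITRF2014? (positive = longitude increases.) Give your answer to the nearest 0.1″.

sin φ = 0.668144, cos φ = 0.744032, sin λ = 0.684712, cos λ = -0.728813.
East component: ΔE = −sin λ·ΔX + cos λ·ΔY = −(0.684712)(284) + (-0.728813)(-119) = -107.73 m.
1° of latitude spans πR/180 = 111125 m; at latitude φ, 1° of longitude spans that × cos φ = 82680.6 m, so Δλ = -107.73 / 82680.6 × 3600 = -4.691″.

Δλ = -4.7″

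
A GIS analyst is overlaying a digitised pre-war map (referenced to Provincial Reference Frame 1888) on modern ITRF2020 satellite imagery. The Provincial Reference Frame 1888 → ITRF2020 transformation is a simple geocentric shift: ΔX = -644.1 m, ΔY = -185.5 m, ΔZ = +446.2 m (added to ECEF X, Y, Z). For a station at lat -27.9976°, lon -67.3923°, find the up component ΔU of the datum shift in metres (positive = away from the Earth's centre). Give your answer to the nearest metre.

ΔU = -277 m

At φ = -27.9976°, λ = -67.3923°: sin φ = -0.469435, cos φ = 0.882967, sin λ = -0.923159, cos λ = 0.384419.
ΔU = cos φ cos λ·ΔX + cos φ sin λ·ΔY + sin φ·ΔZ = (0.882967)(0.384419)(-644.1) + (0.882967)(-0.923159)(-185.5) + (-0.469435)(446.2) = -276.88 m.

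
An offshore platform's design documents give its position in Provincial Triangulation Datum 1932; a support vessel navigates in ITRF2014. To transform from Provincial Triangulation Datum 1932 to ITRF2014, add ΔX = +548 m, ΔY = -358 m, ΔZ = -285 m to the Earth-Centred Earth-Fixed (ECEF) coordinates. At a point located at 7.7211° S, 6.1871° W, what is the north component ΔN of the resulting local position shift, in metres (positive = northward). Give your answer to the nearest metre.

The local north axis is (−sin φ cos λ, −sin φ sin λ, cos φ), giving ΔN = 73.196 + 5.184 − 282.416 = -204.04 m.

ΔN = -204 m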